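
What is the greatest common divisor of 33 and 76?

1

gcd(76, 33):
  76 = 2*33 + 10
  33 = 3*10 + 3
  10 = 3*3 + 1
  3 = 3*1
so gcd(76, 33) = 1.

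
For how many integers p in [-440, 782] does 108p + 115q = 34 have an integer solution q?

gcd(115, 108) = 1.
By Bézout, 108*(-33) + 115*(31) = 1.
Particular solution: (28, -26).
General solution: p = 28 + 115t, q = -26 - 108t for integer t.
-440 ≤ 28 + 115t ≤ 782 gives t ∈ [-4, 6], which is 11 values.

11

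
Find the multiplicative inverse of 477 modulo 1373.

1160

gcd(1373, 477) = 1  (1373 = 2*477 + 419, 477 = 1*419 + 58, 419 = 7*58 + 13, 58 = 4*13 + 6, 13 = 2*6 + 1, 6 = 6*1).
Back-substituting, 477*(-213) + 1373*(74) = 1.
So 477*-213 ≡ 1 (mod 1373), and -213 mod 1373 = 1160.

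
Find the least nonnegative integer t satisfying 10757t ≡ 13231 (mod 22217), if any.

6441

gcd(22217, 10757) = 1.
1 divides 13231, so solutions exist.
By Bézout, 10757·(-1991) + 22217·(964) = 1.
So 10757·(-1991) ≡ 1 (mod 22217); multiply by 13231: t ≡ -26342921 (mod 22217).
Smallest nonnegative: t = -26342921 mod 22217 = 6441.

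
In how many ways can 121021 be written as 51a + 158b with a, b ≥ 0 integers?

15

gcd(158, 51) = 1.
By Bézout, 51*(31) + 158*(-10) = 1.
One solution: (99, 734).
General: a = 99 + 158t, b = 734 - 51t.
a ≥ 0 ⇒ t ≥ 0; b ≥ 0 ⇒ t ≤ 14. So t ∈ [0, 14]: 15 solutions.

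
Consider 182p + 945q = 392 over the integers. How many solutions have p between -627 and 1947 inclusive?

19

gcd(945, 182):
  945 = 5*182 + 35
  182 = 5*35 + 7
  35 = 5*7
so gcd(945, 182) = 7.
Back-substitute for Bézout coefficients:
  7 = 182 - 5*35
  ... = 182*(26) + 945*(-5)
Scale by 56: particular solution (1456, -280); reduce p mod 135: (106, -20).
General solution: p = 106 + 135t, q = -20 - 26t for integer t.
-627 ≤ 106 + 135t ≤ 1947 gives t ∈ [-5, 13], which is 19 values.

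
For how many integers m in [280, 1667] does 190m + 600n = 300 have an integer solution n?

gcd(600, 190) = 10  (600 = 3*190 + 30, 190 = 6*30 + 10, 30 = 3*10).
Back-substituting, 190*(19) + 600*(-6) = 10.
Scale by 30: particular solution (570, -180); reduce m mod 60: (30, -9).
General solution: m = 30 + 60t, n = -9 - 19t for integer t.
280 ≤ 30 + 60t ≤ 1667 gives t ∈ [5, 27], which is 23 values.

23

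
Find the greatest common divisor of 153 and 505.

gcd(505, 153) = 1  (505 = 3*153 + 46, 153 = 3*46 + 15, 46 = 3*15 + 1, 15 = 15*1).

1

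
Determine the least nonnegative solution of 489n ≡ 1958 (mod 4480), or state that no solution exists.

gcd(4480, 489):
  4480 = 9·489 + 79
  489 = 6·79 + 15
  79 = 5·15 + 4
  15 = 3·4 + 3
  4 = 1·3 + 1
  3 = 3·1
so gcd(4480, 489) = 1.
1 divides 1958, so solutions exist.
Back-substitute for Bézout coefficients:
  1 = 4 - 1·3
  ... = 489·(-1191) + 4480·(130)
So 489·(-1191) ≡ 1 (mod 4480); multiply by 1958: n ≡ -2331978 (mod 4480).
Smallest nonnegative: n = -2331978 mod 4480 = 2102.

2102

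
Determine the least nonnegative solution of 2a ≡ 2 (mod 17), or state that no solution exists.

1

gcd(17, 2):
  17 = 8*2 + 1
  2 = 2*1
so gcd(17, 2) = 1.
1 divides 2, so solutions exist.
Back-substitute for Bézout coefficients:
  1 = 17 - 8*2
  ... = 2*(-8) + 17*(1)
So 2*(-8) ≡ 1 (mod 17); multiply by 2: a ≡ -16 (mod 17).
Smallest nonnegative: a = -16 mod 17 = 1.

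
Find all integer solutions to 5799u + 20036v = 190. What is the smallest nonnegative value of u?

4502

gcd(20036, 5799) = 1  (20036 = 3·5799 + 2639, 5799 = 2·2639 + 521, 2639 = 5·521 + 34, 521 = 15·34 + 11, 34 = 3·11 + 1, 11 = 11·1).
1 divides 190, so solutions exist.
Back-substituting, 5799·(-1769) + 20036·(512) = 1.
Scale by 190/1 = 190: (u₀, v₀) = (-336110, 97280).
General solution: u = -336110 + 20036t, v = 97280 - 5799t for integer t.
u ≥ 0: smallest is -336110 mod 20036 = 4502 (at t = 17), with v = -1303.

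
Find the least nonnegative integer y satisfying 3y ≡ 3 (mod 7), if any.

1

gcd(7, 3) = 1.
1 divides 3, so solutions exist.
By Bézout, 3*(-2) + 7*(1) = 1.
So 3*(-2) ≡ 1 (mod 7); multiply by 3: y ≡ -6 (mod 7).
Smallest nonnegative: y = -6 mod 7 = 1.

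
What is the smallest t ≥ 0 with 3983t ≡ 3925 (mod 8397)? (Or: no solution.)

gcd(8397, 3983) = 1.
1 divides 3925, so solutions exist.
By Bézout, 3983·(-565) + 8397·(268) = 1.
So 3983·(-565) ≡ 1 (mod 8397); multiply by 3925: t ≡ -2217625 (mod 8397).
Smallest nonnegative: t = -2217625 mod 8397 = 7580.

7580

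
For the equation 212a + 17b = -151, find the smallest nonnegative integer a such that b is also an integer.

13

gcd(212, 17) = 1.
1 divides -151, so solutions exist.
By Bézout, 212·(-2) + 17·(25) = 1.
Scale by -151/1 = -151: (a₀, b₀) = (302, -3775).
General solution: a = 302 + 17t, b = -3775 - 212t for integer t.
a ≥ 0: smallest is 302 mod 17 = 13 (at t = -17), with b = -171.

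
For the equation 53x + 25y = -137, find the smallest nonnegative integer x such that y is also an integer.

gcd(53, 25) = 1  (53 = 2×25 + 3, 25 = 8×3 + 1, 3 = 3×1).
1 divides -137, so solutions exist.
Back-substituting, 53×(-8) + 25×(17) = 1.
Scale by -137/1 = -137: (x₀, y₀) = (1096, -2329).
General solution: x = 1096 + 25t, y = -2329 - 53t for integer t.
x ≥ 0: smallest is 1096 mod 25 = 21 (at t = -43), with y = -50.

21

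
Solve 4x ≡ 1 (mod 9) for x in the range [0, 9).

gcd(9, 4) = 1.
By Bézout, 4×(-2) + 9×(1) = 1.
So 4×-2 ≡ 1 (mod 9), and -2 mod 9 = 7.

7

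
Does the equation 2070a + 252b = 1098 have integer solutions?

yes

gcd(2070, 252) = 18  (2070 = 8*252 + 54, 252 = 4*54 + 36, 54 = 1*36 + 18, 36 = 2*18).
18 divides 1098, so integer solutions exist.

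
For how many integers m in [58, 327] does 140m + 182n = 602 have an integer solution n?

gcd(182, 140) = 14.
By Bézout, 140·(4) + 182·(-3) = 14.
Particular solution: (3, 1).
General solution: m = 3 + 13t, n = 1 - 10t for integer t.
58 ≤ 3 + 13t ≤ 327 gives t ∈ [5, 24], which is 20 values.

20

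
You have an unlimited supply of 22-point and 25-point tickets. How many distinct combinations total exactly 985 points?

Need nonnegative integers with 22j + 25k = 985.
gcd(22, 25) = 1, and 22·(8) + 25·(-7) = 1.
So (j₀, k₀) = (7880, -6895); general j = 7880 + 25t, k = -6895 - 22t.
j ≥ 0 ⇒ t ≥ -315; k ≥ 0 ⇒ t ≤ -314. That's 2 values of t.

2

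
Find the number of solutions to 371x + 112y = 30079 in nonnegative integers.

gcd(371, 112) = 7.
By Bézout, 371·(-3) + 112·(10) = 7.
One solution: (5, 252).
General: x = 5 + 16t, y = 252 - 53t.
x ≥ 0 ⇒ t ≥ 0; y ≥ 0 ⇒ t ≤ 4. So t ∈ [0, 4]: 5 solutions.

5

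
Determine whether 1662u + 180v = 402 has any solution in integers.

yes

gcd(1662, 180) = 6.
6 divides 402, so integer solutions exist.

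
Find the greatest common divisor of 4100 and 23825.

gcd(23825, 4100):
  23825 = 5·4100 + 3325
  4100 = 1·3325 + 775
  3325 = 4·775 + 225
  775 = 3·225 + 100
  225 = 2·100 + 25
  100 = 4·25
so gcd(23825, 4100) = 25.

25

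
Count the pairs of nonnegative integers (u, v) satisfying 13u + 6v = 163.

2

gcd(13, 6) = 1  (13 = 2×6 + 1, 6 = 6×1).
Back-substituting, 13×(1) + 6×(-2) = 1.
Scale by 163: one solution is (163, -326). Reduce u mod 6: (1, 25).
General: u = 1 + 6t, v = 25 - 13t.
u ≥ 0 ⇒ t ≥ 0; v ≥ 0 ⇒ t ≤ 1. So t ∈ [0, 1]: 2 solutions.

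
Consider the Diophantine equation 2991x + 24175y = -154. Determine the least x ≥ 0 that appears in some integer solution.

gcd(24175, 2991):
  24175 = 8×2991 + 247
  2991 = 12×247 + 27
  247 = 9×27 + 4
  27 = 6×4 + 3
  4 = 1×3 + 1
  3 = 3×1
so gcd(24175, 2991) = 1.
1 divides -154, so solutions exist.
Back-substitute for Bézout coefficients:
  1 = 4 - 1×3
  ... = 2991×(-6264) + 24175×(775)
Scale by -154/1 = -154: (x₀, y₀) = (964656, -119350).
General solution: x = 964656 + 24175t, y = -119350 - 2991t for integer t.
x ≥ 0: smallest is 964656 mod 24175 = 21831 (at t = -39), with y = -2701.

21831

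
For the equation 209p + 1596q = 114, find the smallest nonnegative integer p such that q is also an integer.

gcd(1596, 209):
  1596 = 7*209 + 133
  209 = 1*133 + 76
  133 = 1*76 + 57
  76 = 1*57 + 19
  57 = 3*19
so gcd(1596, 209) = 19.
19 divides 114, so solutions exist.
Back-substitute for Bézout coefficients:
  19 = 76 - 1*57
  ... = 209*(23) + 1596*(-3)
Scale by 114/19 = 6: (p₀, q₀) = (138, -18).
General solution: p = 138 + 84t, q = -18 - 11t for integer t.
p ≥ 0: smallest is 138 mod 84 = 54 (at t = -1), with q = -7.

54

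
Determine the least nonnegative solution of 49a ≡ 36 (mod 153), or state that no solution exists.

gcd(153, 49) = 1  (153 = 3×49 + 6, 49 = 8×6 + 1, 6 = 6×1).
1 divides 36, so solutions exist.
Back-substituting, 49×(25) + 153×(-8) = 1.
So 49×(25) ≡ 1 (mod 153); multiply by 36: a ≡ 900 (mod 153).
Smallest nonnegative: a = 900 mod 153 = 135.

135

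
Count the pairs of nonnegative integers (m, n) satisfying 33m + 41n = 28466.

21

gcd(41, 33) = 1  (41 = 1*33 + 8, 33 = 4*8 + 1, 8 = 8*1).
Back-substituting, 33*(5) + 41*(-4) = 1.
Scale by 28466: one solution is (142330, -113864). Reduce m mod 41: (19, 679).
General: m = 19 + 41t, n = 679 - 33t.
m ≥ 0 ⇒ t ≥ 0; n ≥ 0 ⇒ t ≤ 20. So t ∈ [0, 20]: 21 solutions.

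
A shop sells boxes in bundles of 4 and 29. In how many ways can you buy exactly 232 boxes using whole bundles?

Need nonnegative integers with 4j + 29k = 232.
gcd(4, 29) = 1, and 4·(-7) + 29·(1) = 1.
So (j₀, k₀) = (-1624, 232); general j = -1624 + 29t, k = 232 - 4t.
j ≥ 0 ⇒ t ≥ 56; k ≥ 0 ⇒ t ≤ 58. That's 3 values of t.

3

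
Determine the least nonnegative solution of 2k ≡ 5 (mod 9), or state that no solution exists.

gcd(9, 2) = 1.
1 divides 5, so solutions exist.
By Bézout, 2·(-4) + 9·(1) = 1.
So 2·(-4) ≡ 1 (mod 9); multiply by 5: k ≡ -20 (mod 9).
Smallest nonnegative: k = -20 mod 9 = 7.

7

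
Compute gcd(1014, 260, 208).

26

gcd(1014, 260):
  1014 = 3*260 + 234
  260 = 1*234 + 26
  234 = 9*26
so gcd(1014, 260) = 26.
gcd(26, 208) = 26.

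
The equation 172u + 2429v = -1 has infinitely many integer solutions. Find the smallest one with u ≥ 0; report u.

579

gcd(2429, 172) = 1.
1 divides -1, so solutions exist.
By Bézout, 172×(-579) + 2429×(41) = 1.
Scale by -1/1 = -1: (u₀, v₀) = (579, -41).
General solution: u = 579 + 2429t, v = -41 - 172t for integer t.
u ≥ 0: smallest is 579 mod 2429 = 579 (at t = 0), with v = -41.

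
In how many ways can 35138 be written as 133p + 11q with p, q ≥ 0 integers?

24

gcd(133, 11) = 1  (133 = 12·11 + 1, 11 = 11·1).
Back-substituting, 133·(1) + 11·(-12) = 1.
Scale by 35138: one solution is (35138, -421656). Reduce p mod 11: (4, 3146).
General: p = 4 + 11t, q = 3146 - 133t.
p ≥ 0 ⇒ t ≥ 0; q ≥ 0 ⇒ t ≤ 23. So t ∈ [0, 23]: 24 solutions.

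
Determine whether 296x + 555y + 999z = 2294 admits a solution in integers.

gcd(555, 296) = 37  (555 = 1×296 + 259, 296 = 1×259 + 37, 259 = 7×37).
gcd(37, 999) = 37.
37 divides 2294, so integer solutions exist.

yes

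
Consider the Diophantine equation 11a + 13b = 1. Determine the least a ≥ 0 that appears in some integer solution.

gcd(13, 11) = 1  (13 = 1·11 + 2, 11 = 5·2 + 1, 2 = 2·1).
1 divides 1, so solutions exist.
Back-substituting, 11·(6) + 13·(-5) = 1.
Scale by 1/1 = 1: (a₀, b₀) = (6, -5).
General solution: a = 6 + 13t, b = -5 - 11t for integer t.
a ≥ 0: smallest is 6 mod 13 = 6 (at t = 0), with b = -5.

6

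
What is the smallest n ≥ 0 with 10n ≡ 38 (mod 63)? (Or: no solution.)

29

gcd(63, 10) = 1  (63 = 6·10 + 3, 10 = 3·3 + 1, 3 = 3·1).
1 divides 38, so solutions exist.
Back-substituting, 10·(19) + 63·(-3) = 1.
So 10·(19) ≡ 1 (mod 63); multiply by 38: n ≡ 722 (mod 63).
Smallest nonnegative: n = 722 mod 63 = 29.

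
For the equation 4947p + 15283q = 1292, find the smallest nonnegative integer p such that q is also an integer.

337

gcd(15283, 4947) = 17.
17 divides 1292, so solutions exist.
By Bézout, 4947×(-173) + 15283×(56) = 17.
Scale by 1292/17 = 76: (p₀, q₀) = (-13148, 4256).
General solution: p = -13148 + 899t, q = 4256 - 291t for integer t.
p ≥ 0: smallest is -13148 mod 899 = 337 (at t = 15), with q = -109.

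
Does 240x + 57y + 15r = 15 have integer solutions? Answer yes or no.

gcd(240, 57):
  240 = 4×57 + 12
  57 = 4×12 + 9
  12 = 1×9 + 3
  9 = 3×3
so gcd(240, 57) = 3.
gcd(3, 15) = 3.
3 divides 15, so integer solutions exist.

yes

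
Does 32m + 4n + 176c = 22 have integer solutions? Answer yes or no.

no

gcd(32, 4):
  32 = 8*4
so gcd(32, 4) = 4.
gcd(4, 176) = 4.
4 does not divide 22 (remainder 2), so no integer solutions.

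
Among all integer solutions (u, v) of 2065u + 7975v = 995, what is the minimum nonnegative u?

gcd(7975, 2065) = 5  (7975 = 3*2065 + 1780, 2065 = 1*1780 + 285, 1780 = 6*285 + 70, 285 = 4*70 + 5, 70 = 14*5).
5 divides 995, so solutions exist.
Back-substituting, 2065*(112) + 7975*(-29) = 5.
Scale by 995/5 = 199: (u₀, v₀) = (22288, -5771).
General solution: u = 22288 + 1595t, v = -5771 - 413t for integer t.
u ≥ 0: smallest is 22288 mod 1595 = 1553 (at t = -13), with v = -402.

1553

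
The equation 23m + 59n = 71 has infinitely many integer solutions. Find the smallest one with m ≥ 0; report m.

gcd(59, 23) = 1  (59 = 2·23 + 13, 23 = 1·13 + 10, 13 = 1·10 + 3, 10 = 3·3 + 1, 3 = 3·1).
1 divides 71, so solutions exist.
Back-substituting, 23·(18) + 59·(-7) = 1.
Scale by 71/1 = 71: (m₀, n₀) = (1278, -497).
General solution: m = 1278 + 59t, n = -497 - 23t for integer t.
m ≥ 0: smallest is 1278 mod 59 = 39 (at t = -21), with n = -14.

39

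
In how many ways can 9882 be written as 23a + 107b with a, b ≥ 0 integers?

gcd(107, 23) = 1.
By Bézout, 23×(14) + 107×(-3) = 1.
One solution: (104, 70).
General: a = 104 + 107t, b = 70 - 23t.
a ≥ 0 ⇒ t ≥ 0; b ≥ 0 ⇒ t ≤ 3. So t ∈ [0, 3]: 4 solutions.

4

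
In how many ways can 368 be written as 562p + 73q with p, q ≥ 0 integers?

gcd(562, 73) = 1  (562 = 7*73 + 51, 73 = 1*51 + 22, 51 = 2*22 + 7, 22 = 3*7 + 1, 7 = 7*1).
Back-substituting, 562*(-10) + 73*(77) = 1.
Scale by 368: one solution is (-3680, 28336). Reduce p mod 73: (43, -326).
General: p = 43 + 73t, q = -326 - 562t.
p ≥ 0 ⇒ t ≥ 0; q ≥ 0 ⇒ t ≤ -1. So t ∈ [0, -1]: 0 solutions.

0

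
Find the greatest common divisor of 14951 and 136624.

1

gcd(136624, 14951) = 1  (136624 = 9×14951 + 2065, 14951 = 7×2065 + 496, 2065 = 4×496 + 81, 496 = 6×81 + 10, 81 = 8×10 + 1, 10 = 10×1).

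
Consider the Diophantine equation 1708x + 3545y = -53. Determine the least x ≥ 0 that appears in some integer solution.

2584

gcd(3545, 1708) = 1  (3545 = 2·1708 + 129, 1708 = 13·129 + 31, 129 = 4·31 + 5, 31 = 6·5 + 1, 5 = 5·1).
1 divides -53, so solutions exist.
Back-substituting, 1708·(687) + 3545·(-331) = 1.
Scale by -53/1 = -53: (x₀, y₀) = (-36411, 17543).
General solution: x = -36411 + 3545t, y = 17543 - 1708t for integer t.
x ≥ 0: smallest is -36411 mod 3545 = 2584 (at t = 11), with y = -1245.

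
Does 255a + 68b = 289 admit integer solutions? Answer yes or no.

gcd(255, 68) = 17  (255 = 3*68 + 51, 68 = 1*51 + 17, 51 = 3*17).
17 divides 289, so integer solutions exist.

yes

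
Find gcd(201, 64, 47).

1

gcd(201, 64):
  201 = 3×64 + 9
  64 = 7×9 + 1
  9 = 9×1
so gcd(201, 64) = 1.
gcd(1, 47) = 1.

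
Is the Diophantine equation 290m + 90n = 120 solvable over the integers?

gcd(290, 90) = 10  (290 = 3×90 + 20, 90 = 4×20 + 10, 20 = 2×10).
10 divides 120, so integer solutions exist.

yes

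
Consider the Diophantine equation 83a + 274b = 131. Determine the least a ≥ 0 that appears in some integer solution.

61

gcd(274, 83) = 1.
1 divides 131, so solutions exist.
By Bézout, 83*(-33) + 274*(10) = 1.
Scale by 131/1 = 131: (a₀, b₀) = (-4323, 1310).
General solution: a = -4323 + 274t, b = 1310 - 83t for integer t.
a ≥ 0: smallest is -4323 mod 274 = 61 (at t = 16), with b = -18.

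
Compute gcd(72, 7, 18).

1

gcd(72, 7) = 1  (72 = 10*7 + 2, 7 = 3*2 + 1, 2 = 2*1).
gcd(1, 18) = 1.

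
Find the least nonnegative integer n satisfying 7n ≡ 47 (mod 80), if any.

41

gcd(80, 7) = 1.
1 divides 47, so solutions exist.
By Bézout, 7×(23) + 80×(-2) = 1.
So 7×(23) ≡ 1 (mod 80); multiply by 47: n ≡ 1081 (mod 80).
Smallest nonnegative: n = 1081 mod 80 = 41.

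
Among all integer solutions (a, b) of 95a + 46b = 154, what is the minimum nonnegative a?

gcd(95, 46):
  95 = 2*46 + 3
  46 = 15*3 + 1
  3 = 3*1
so gcd(95, 46) = 1.
1 divides 154, so solutions exist.
Back-substitute for Bézout coefficients:
  1 = 46 - 15*3
  ... = 95*(-15) + 46*(31)
Scale by 154/1 = 154: (a₀, b₀) = (-2310, 4774).
General solution: a = -2310 + 46t, b = 4774 - 95t for integer t.
a ≥ 0: smallest is -2310 mod 46 = 36 (at t = 51), with b = -71.

36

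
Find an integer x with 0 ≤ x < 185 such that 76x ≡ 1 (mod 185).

56

gcd(185, 76) = 1.
By Bézout, 76×(56) + 185×(-23) = 1.
So 76×56 ≡ 1 (mod 185), and 56 mod 185 = 56.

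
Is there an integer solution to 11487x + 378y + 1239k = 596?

no

gcd(11487, 378):
  11487 = 30·378 + 147
  378 = 2·147 + 84
  147 = 1·84 + 63
  84 = 1·63 + 21
  63 = 3·21
so gcd(11487, 378) = 21.
gcd(21, 1239) = 21.
21 does not divide 596 (remainder 8), so no integer solutions.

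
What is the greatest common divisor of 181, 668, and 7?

1

gcd(668, 181) = 1.
gcd(1, 7) = 1.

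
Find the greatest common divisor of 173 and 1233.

1

gcd(1233, 173) = 1  (1233 = 7×173 + 22, 173 = 7×22 + 19, 22 = 1×19 + 3, 19 = 6×3 + 1, 3 = 3×1).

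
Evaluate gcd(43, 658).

1

gcd(658, 43):
  658 = 15×43 + 13
  43 = 3×13 + 4
  13 = 3×4 + 1
  4 = 4×1
so gcd(658, 43) = 1.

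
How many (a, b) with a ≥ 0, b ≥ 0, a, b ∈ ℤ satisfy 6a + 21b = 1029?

25

gcd(21, 6):
  21 = 3×6 + 3
  6 = 2×3
so gcd(21, 6) = 3.
Back-substitute for Bézout coefficients:
  3 = 21 - 3×6
  ... = 6×(-3) + 21×(1)
Scale by 343: one solution is (-1029, 343). Reduce a mod 7: (0, 49).
General: a = 0 + 7t, b = 49 - 2t.
a ≥ 0 ⇒ t ≥ 0; b ≥ 0 ⇒ t ≤ 24. So t ∈ [0, 24]: 25 solutions.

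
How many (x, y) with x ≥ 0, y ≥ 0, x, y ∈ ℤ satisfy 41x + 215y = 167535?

19

gcd(215, 41) = 1.
By Bézout, 41*(21) + 215*(-4) = 1.
One solution: (190, 743).
General: x = 190 + 215t, y = 743 - 41t.
x ≥ 0 ⇒ t ≥ 0; y ≥ 0 ⇒ t ≤ 18. So t ∈ [0, 18]: 19 solutions.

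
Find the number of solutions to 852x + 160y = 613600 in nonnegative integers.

19

gcd(852, 160) = 4  (852 = 5×160 + 52, 160 = 3×52 + 4, 52 = 13×4).
Back-substituting, 852×(-3) + 160×(16) = 4.
Scale by 153400: one solution is (-460200, 2454400). Reduce x mod 40: (0, 3835).
General: x = 0 + 40t, y = 3835 - 213t.
x ≥ 0 ⇒ t ≥ 0; y ≥ 0 ⇒ t ≤ 18. So t ∈ [0, 18]: 19 solutions.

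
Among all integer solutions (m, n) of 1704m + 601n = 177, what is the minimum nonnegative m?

gcd(1704, 601):
  1704 = 2×601 + 502
  601 = 1×502 + 99
  502 = 5×99 + 7
  99 = 14×7 + 1
  7 = 7×1
so gcd(1704, 601) = 1.
1 divides 177, so solutions exist.
Back-substitute for Bézout coefficients:
  1 = 99 - 14×7
  ... = 1704×(-85) + 601×(241)
Scale by 177/1 = 177: (m₀, n₀) = (-15045, 42657).
General solution: m = -15045 + 601t, n = 42657 - 1704t for integer t.
m ≥ 0: smallest is -15045 mod 601 = 581 (at t = 26), with n = -1647.

581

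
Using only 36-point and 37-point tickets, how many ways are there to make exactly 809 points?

1

Need nonnegative integers with 36j + 37k = 809.
gcd(36, 37) = 1, and 36·(-1) + 37·(1) = 1.
So (j₀, k₀) = (-809, 809); general j = -809 + 37t, k = 809 - 36t.
j ≥ 0 ⇒ t ≥ 22; k ≥ 0 ⇒ t ≤ 22. That's 1 value of t.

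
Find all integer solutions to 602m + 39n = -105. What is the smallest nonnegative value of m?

gcd(602, 39):
  602 = 15*39 + 17
  39 = 2*17 + 5
  17 = 3*5 + 2
  5 = 2*2 + 1
  2 = 2*1
so gcd(602, 39) = 1.
1 divides -105, so solutions exist.
Back-substitute for Bézout coefficients:
  1 = 5 - 2*2
  ... = 602*(-16) + 39*(247)
Scale by -105/1 = -105: (m₀, n₀) = (1680, -25935).
General solution: m = 1680 + 39t, n = -25935 - 602t for integer t.
m ≥ 0: smallest is 1680 mod 39 = 3 (at t = -43), with n = -49.

3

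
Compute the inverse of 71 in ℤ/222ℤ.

gcd(222, 71) = 1.
By Bézout, 71·(-25) + 222·(8) = 1.
So 71·-25 ≡ 1 (mod 222), and -25 mod 222 = 197.

197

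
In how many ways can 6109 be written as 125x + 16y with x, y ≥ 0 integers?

gcd(125, 16):
  125 = 7×16 + 13
  16 = 1×13 + 3
  13 = 4×3 + 1
  3 = 3×1
so gcd(125, 16) = 1.
Back-substitute for Bézout coefficients:
  1 = 13 - 4×3
  ... = 125×(5) + 16×(-39)
Scale by 6109: one solution is (30545, -238251). Reduce x mod 16: (1, 374).
General: x = 1 + 16t, y = 374 - 125t.
x ≥ 0 ⇒ t ≥ 0; y ≥ 0 ⇒ t ≤ 2. So t ∈ [0, 2]: 3 solutions.

3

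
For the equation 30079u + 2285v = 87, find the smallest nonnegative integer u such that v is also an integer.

gcd(30079, 2285):
  30079 = 13*2285 + 374
  2285 = 6*374 + 41
  374 = 9*41 + 5
  41 = 8*5 + 1
  5 = 5*1
so gcd(30079, 2285) = 1.
1 divides 87, so solutions exist.
Back-substitute for Bézout coefficients:
  1 = 41 - 8*5
  ... = 30079*(-446) + 2285*(5871)
Scale by 87/1 = 87: (u₀, v₀) = (-38802, 510777).
General solution: u = -38802 + 2285t, v = 510777 - 30079t for integer t.
u ≥ 0: smallest is -38802 mod 2285 = 43 (at t = 17), with v = -566.

43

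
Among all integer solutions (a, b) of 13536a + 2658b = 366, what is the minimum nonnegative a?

250

gcd(13536, 2658) = 6  (13536 = 5×2658 + 246, 2658 = 10×246 + 198, 246 = 1×198 + 48, 198 = 4×48 + 6, 48 = 8×6).
6 divides 366, so solutions exist.
Back-substituting, 13536×(-54) + 2658×(275) = 6.
Scale by 366/6 = 61: (a₀, b₀) = (-3294, 16775).
General solution: a = -3294 + 443t, b = 16775 - 2256t for integer t.
a ≥ 0: smallest is -3294 mod 443 = 250 (at t = 8), with b = -1273.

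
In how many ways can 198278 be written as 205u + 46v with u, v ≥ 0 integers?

21

gcd(205, 46) = 1  (205 = 4*46 + 21, 46 = 2*21 + 4, 21 = 5*4 + 1, 4 = 4*1).
Back-substituting, 205*(11) + 46*(-49) = 1.
Scale by 198278: one solution is (2181058, -9715622). Reduce u mod 46: (14, 4248).
General: u = 14 + 46t, v = 4248 - 205t.
u ≥ 0 ⇒ t ≥ 0; v ≥ 0 ⇒ t ≤ 20. So t ∈ [0, 20]: 21 solutions.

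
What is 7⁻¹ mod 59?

17

gcd(59, 7) = 1  (59 = 8×7 + 3, 7 = 2×3 + 1, 3 = 3×1).
Back-substituting, 7×(17) + 59×(-2) = 1.
So 7×17 ≡ 1 (mod 59), and 17 mod 59 = 17.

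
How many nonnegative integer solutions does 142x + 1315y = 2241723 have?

12

gcd(1315, 142):
  1315 = 9*142 + 37
  142 = 3*37 + 31
  37 = 1*31 + 6
  31 = 5*6 + 1
  6 = 6*1
so gcd(1315, 142) = 1.
Back-substitute for Bézout coefficients:
  1 = 31 - 5*6
  ... = 142*(213) + 1315*(-23)
Scale by 2241723: one solution is (477486999, -51559629). Reduce x mod 1315: (1294, 1565).
General: x = 1294 + 1315t, y = 1565 - 142t.
x ≥ 0 ⇒ t ≥ 0; y ≥ 0 ⇒ t ≤ 11. So t ∈ [0, 11]: 12 solutions.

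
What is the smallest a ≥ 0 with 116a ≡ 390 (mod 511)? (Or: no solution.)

gcd(511, 116) = 1  (511 = 4*116 + 47, 116 = 2*47 + 22, 47 = 2*22 + 3, 22 = 7*3 + 1, 3 = 3*1).
1 divides 390, so solutions exist.
Back-substituting, 116*(163) + 511*(-37) = 1.
So 116*(163) ≡ 1 (mod 511); multiply by 390: a ≡ 63570 (mod 511).
Smallest nonnegative: a = 63570 mod 511 = 206.

206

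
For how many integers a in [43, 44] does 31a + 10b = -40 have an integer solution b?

gcd(31, 10) = 1.
By Bézout, 31×(1) + 10×(-3) = 1.
Particular solution: (0, -4).
General solution: a = 0 + 10t, b = -4 - 31t for integer t.
43 ≤ 0 + 10t ≤ 44 gives t ∈ [5, 4], which is 0 values.

0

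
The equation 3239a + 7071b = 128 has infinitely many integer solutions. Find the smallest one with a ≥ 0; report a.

gcd(7071, 3239):
  7071 = 2·3239 + 593
  3239 = 5·593 + 274
  593 = 2·274 + 45
  274 = 6·45 + 4
  45 = 11·4 + 1
  4 = 4·1
so gcd(7071, 3239) = 1.
1 divides 128, so solutions exist.
Back-substitute for Bézout coefficients:
  1 = 45 - 11·4
  ... = 3239·(-1729) + 7071·(792)
Scale by 128/1 = 128: (a₀, b₀) = (-221312, 101376).
General solution: a = -221312 + 7071t, b = 101376 - 3239t for integer t.
a ≥ 0: smallest is -221312 mod 7071 = 4960 (at t = 32), with b = -2272.

4960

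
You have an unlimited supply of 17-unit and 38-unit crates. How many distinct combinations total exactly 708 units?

Need nonnegative integers with 17j + 38k = 708.
gcd(17, 38) = 1, and 17·(9) + 38·(-4) = 1.
So (j₀, k₀) = (6372, -2832); general j = 6372 + 38t, k = -2832 - 17t.
j ≥ 0 ⇒ t ≥ -167; k ≥ 0 ⇒ t ≤ -167. That's 1 value of t.

1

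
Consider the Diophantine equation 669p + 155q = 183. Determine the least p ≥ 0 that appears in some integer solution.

67

gcd(669, 155) = 1.
1 divides 183, so solutions exist.
By Bézout, 669*(19) + 155*(-82) = 1.
Scale by 183/1 = 183: (p₀, q₀) = (3477, -15006).
General solution: p = 3477 + 155t, q = -15006 - 669t for integer t.
p ≥ 0: smallest is 3477 mod 155 = 67 (at t = -22), with q = -288.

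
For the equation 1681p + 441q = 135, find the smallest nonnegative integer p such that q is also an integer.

9

gcd(1681, 441) = 1.
1 divides 135, so solutions exist.
By Bézout, 1681×(85) + 441×(-324) = 1.
Scale by 135/1 = 135: (p₀, q₀) = (11475, -43740).
General solution: p = 11475 + 441t, q = -43740 - 1681t for integer t.
p ≥ 0: smallest is 11475 mod 441 = 9 (at t = -26), with q = -34.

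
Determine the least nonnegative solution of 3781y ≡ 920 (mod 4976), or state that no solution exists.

2456

gcd(4976, 3781):
  4976 = 1*3781 + 1195
  3781 = 3*1195 + 196
  1195 = 6*196 + 19
  196 = 10*19 + 6
  19 = 3*6 + 1
  6 = 6*1
so gcd(4976, 3781) = 1.
1 divides 920, so solutions exist.
Back-substitute for Bézout coefficients:
  1 = 19 - 3*6
  ... = 3781*(-787) + 4976*(598)
So 3781*(-787) ≡ 1 (mod 4976); multiply by 920: y ≡ -724040 (mod 4976).
Smallest nonnegative: y = -724040 mod 4976 = 2456.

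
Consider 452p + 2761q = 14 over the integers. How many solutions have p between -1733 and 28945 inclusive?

11

gcd(2761, 452) = 1  (2761 = 6*452 + 49, 452 = 9*49 + 11, 49 = 4*11 + 5, 11 = 2*5 + 1, 5 = 5*1).
Back-substituting, 452*(507) + 2761*(-83) = 1.
Scale by 14: particular solution (7098, -1162); reduce p mod 2761: (1576, -258).
General solution: p = 1576 + 2761t, q = -258 - 452t for integer t.
-1733 ≤ 1576 + 2761t ≤ 28945 gives t ∈ [-1, 9], which is 11 values.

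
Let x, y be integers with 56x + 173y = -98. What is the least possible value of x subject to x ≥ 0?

128

gcd(173, 56) = 1.
1 divides -98, so solutions exist.
By Bézout, 56*(34) + 173*(-11) = 1.
Scale by -98/1 = -98: (x₀, y₀) = (-3332, 1078).
General solution: x = -3332 + 173t, y = 1078 - 56t for integer t.
x ≥ 0: smallest is -3332 mod 173 = 128 (at t = 20), with y = -42.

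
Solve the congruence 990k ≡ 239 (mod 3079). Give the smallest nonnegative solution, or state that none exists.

2112

gcd(3079, 990):
  3079 = 3*990 + 109
  990 = 9*109 + 9
  109 = 12*9 + 1
  9 = 9*1
so gcd(3079, 990) = 1.
1 divides 239, so solutions exist.
Back-substitute for Bézout coefficients:
  1 = 109 - 12*9
  ... = 990*(-339) + 3079*(109)
So 990*(-339) ≡ 1 (mod 3079); multiply by 239: k ≡ -81021 (mod 3079).
Smallest nonnegative: k = -81021 mod 3079 = 2112.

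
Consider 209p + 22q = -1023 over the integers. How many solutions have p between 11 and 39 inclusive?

15

gcd(209, 22) = 11  (209 = 9*22 + 11, 22 = 2*11).
Back-substituting, 209*(1) + 22*(-9) = 11.
Scale by -93: particular solution (-93, 837); reduce p mod 2: (1, -56).
General solution: p = 1 + 2t, q = -56 - 19t for integer t.
11 ≤ 1 + 2t ≤ 39 gives t ∈ [5, 19], which is 15 values.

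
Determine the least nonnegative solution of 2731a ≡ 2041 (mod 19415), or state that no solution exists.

gcd(19415, 2731) = 1  (19415 = 7×2731 + 298, 2731 = 9×298 + 49, 298 = 6×49 + 4, 49 = 12×4 + 1, 4 = 4×1).
1 divides 2041, so solutions exist.
Back-substituting, 2731×(4756) + 19415×(-669) = 1.
So 2731×(4756) ≡ 1 (mod 19415); multiply by 2041: a ≡ 9706996 (mod 19415).
Smallest nonnegative: a = 9706996 mod 19415 = 18911.

18911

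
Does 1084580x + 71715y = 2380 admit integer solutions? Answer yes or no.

gcd(1084580, 71715) = 35  (1084580 = 15*71715 + 8855, 71715 = 8*8855 + 875, 8855 = 10*875 + 105, 875 = 8*105 + 35, 105 = 3*35).
35 divides 2380, so integer solutions exist.

yes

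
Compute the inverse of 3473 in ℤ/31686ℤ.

21641

gcd(31686, 3473) = 1.
By Bézout, 3473·(-10045) + 31686·(1101) = 1.
So 3473·-10045 ≡ 1 (mod 31686), and -10045 mod 31686 = 21641.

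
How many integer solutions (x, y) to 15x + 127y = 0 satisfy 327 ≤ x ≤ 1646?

10

gcd(127, 15) = 1.
By Bézout, 15×(17) + 127×(-2) = 1.
Particular solution: (0, 0).
General solution: x = 0 + 127t, y = 0 - 15t for integer t.
327 ≤ 0 + 127t ≤ 1646 gives t ∈ [3, 12], which is 10 values.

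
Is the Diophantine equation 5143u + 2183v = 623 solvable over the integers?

no

gcd(5143, 2183) = 37  (5143 = 2·2183 + 777, 2183 = 2·777 + 629, 777 = 1·629 + 148, 629 = 4·148 + 37, 148 = 4·37).
37 does not divide 623 (remainder 31), so no integer solutions.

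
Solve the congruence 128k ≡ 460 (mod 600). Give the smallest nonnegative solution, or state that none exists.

gcd(600, 128):
  600 = 4·128 + 88
  128 = 1·88 + 40
  88 = 2·40 + 8
  40 = 5·8
so gcd(600, 128) = 8.
8 does not divide 460, so the congruence has no solution.

no solution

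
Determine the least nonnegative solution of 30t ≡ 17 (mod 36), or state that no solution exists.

gcd(36, 30) = 6  (36 = 1·30 + 6, 30 = 5·6).
6 does not divide 17, so the congruence has no solution.

no solution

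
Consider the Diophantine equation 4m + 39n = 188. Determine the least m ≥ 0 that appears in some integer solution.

gcd(39, 4) = 1  (39 = 9·4 + 3, 4 = 1·3 + 1, 3 = 3·1).
1 divides 188, so solutions exist.
Back-substituting, 4·(10) + 39·(-1) = 1.
Scale by 188/1 = 188: (m₀, n₀) = (1880, -188).
General solution: m = 1880 + 39t, n = -188 - 4t for integer t.
m ≥ 0: smallest is 1880 mod 39 = 8 (at t = -48), with n = 4.

8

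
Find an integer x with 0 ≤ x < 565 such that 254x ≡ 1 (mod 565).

gcd(565, 254) = 1  (565 = 2×254 + 57, 254 = 4×57 + 26, 57 = 2×26 + 5, 26 = 5×5 + 1, 5 = 5×1).
Back-substituting, 254×(109) + 565×(-49) = 1.
So 254×109 ≡ 1 (mod 565), and 109 mod 565 = 109.

109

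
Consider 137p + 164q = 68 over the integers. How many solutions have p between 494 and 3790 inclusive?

20

gcd(164, 137) = 1.
By Bézout, 137·(-79) + 164·(66) = 1.
Particular solution: (40, -33).
General solution: p = 40 + 164t, q = -33 - 137t for integer t.
494 ≤ 40 + 164t ≤ 3790 gives t ∈ [3, 22], which is 20 values.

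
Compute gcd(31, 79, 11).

1

gcd(79, 31) = 1  (79 = 2×31 + 17, 31 = 1×17 + 14, 17 = 1×14 + 3, 14 = 4×3 + 2, 3 = 1×2 + 1, 2 = 2×1).
gcd(1, 11) = 1.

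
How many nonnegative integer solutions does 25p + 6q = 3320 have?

gcd(25, 6) = 1.
By Bézout, 25·(1) + 6·(-4) = 1.
One solution: (2, 545).
General: p = 2 + 6t, q = 545 - 25t.
p ≥ 0 ⇒ t ≥ 0; q ≥ 0 ⇒ t ≤ 21. So t ∈ [0, 21]: 22 solutions.

22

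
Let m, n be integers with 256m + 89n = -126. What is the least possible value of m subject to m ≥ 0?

60

gcd(256, 89):
  256 = 2·89 + 78
  89 = 1·78 + 11
  78 = 7·11 + 1
  11 = 11·1
so gcd(256, 89) = 1.
1 divides -126, so solutions exist.
Back-substitute for Bézout coefficients:
  1 = 78 - 7·11
  ... = 256·(8) + 89·(-23)
Scale by -126/1 = -126: (m₀, n₀) = (-1008, 2898).
General solution: m = -1008 + 89t, n = 2898 - 256t for integer t.
m ≥ 0: smallest is -1008 mod 89 = 60 (at t = 12), with n = -174.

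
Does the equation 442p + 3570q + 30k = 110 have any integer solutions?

gcd(3570, 442) = 34.
gcd(34, 30) = 2.
2 divides 110, so integer solutions exist.

yes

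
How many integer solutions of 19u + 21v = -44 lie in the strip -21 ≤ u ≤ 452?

gcd(21, 19) = 1.
By Bézout, 19·(10) + 21·(-9) = 1.
Particular solution: (1, -3).
General solution: u = 1 + 21t, v = -3 - 19t for integer t.
-21 ≤ 1 + 21t ≤ 452 gives t ∈ [-1, 21], which is 23 values.

23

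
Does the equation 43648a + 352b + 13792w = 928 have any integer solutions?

gcd(43648, 352) = 352.
gcd(352, 13792) = 32.
32 divides 928, so integer solutions exist.

yes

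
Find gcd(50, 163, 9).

gcd(163, 50):
  163 = 3*50 + 13
  50 = 3*13 + 11
  13 = 1*11 + 2
  11 = 5*2 + 1
  2 = 2*1
so gcd(163, 50) = 1.
gcd(1, 9) = 1.

1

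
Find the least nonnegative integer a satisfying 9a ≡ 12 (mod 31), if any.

22

gcd(31, 9) = 1.
1 divides 12, so solutions exist.
By Bézout, 9·(7) + 31·(-2) = 1.
So 9·(7) ≡ 1 (mod 31); multiply by 12: a ≡ 84 (mod 31).
Smallest nonnegative: a = 84 mod 31 = 22.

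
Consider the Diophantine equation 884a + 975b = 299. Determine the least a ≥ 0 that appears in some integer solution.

61

gcd(975, 884):
  975 = 1·884 + 91
  884 = 9·91 + 65
  91 = 1·65 + 26
  65 = 2·26 + 13
  26 = 2·13
so gcd(975, 884) = 13.
13 divides 299, so solutions exist.
Back-substitute for Bézout coefficients:
  13 = 65 - 2·26
  ... = 884·(32) + 975·(-29)
Scale by 299/13 = 23: (a₀, b₀) = (736, -667).
General solution: a = 736 + 75t, b = -667 - 68t for integer t.
a ≥ 0: smallest is 736 mod 75 = 61 (at t = -9), with b = -55.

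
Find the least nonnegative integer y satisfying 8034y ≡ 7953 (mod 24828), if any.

gcd(24828, 8034):
  24828 = 3·8034 + 726
  8034 = 11·726 + 48
  726 = 15·48 + 6
  48 = 8·6
so gcd(24828, 8034) = 6.
6 does not divide 7953, so the congruence has no solution.

no solution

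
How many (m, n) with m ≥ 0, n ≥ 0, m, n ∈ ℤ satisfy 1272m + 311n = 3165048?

gcd(1272, 311) = 1.
By Bézout, 1272×(100) + 311×(-409) = 1.
One solution: (100, 9768).
General: m = 100 + 311t, n = 9768 - 1272t.
m ≥ 0 ⇒ t ≥ 0; n ≥ 0 ⇒ t ≤ 7. So t ∈ [0, 7]: 8 solutions.

8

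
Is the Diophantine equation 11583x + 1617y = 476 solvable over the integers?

no

gcd(11583, 1617) = 33  (11583 = 7*1617 + 264, 1617 = 6*264 + 33, 264 = 8*33).
33 does not divide 476 (remainder 14), so no integer solutions.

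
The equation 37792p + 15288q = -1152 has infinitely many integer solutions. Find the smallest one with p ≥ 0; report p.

gcd(37792, 15288):
  37792 = 2*15288 + 7216
  15288 = 2*7216 + 856
  7216 = 8*856 + 368
  856 = 2*368 + 120
  368 = 3*120 + 8
  120 = 15*8
so gcd(37792, 15288) = 8.
8 divides -1152, so solutions exist.
Back-substitute for Bézout coefficients:
  8 = 368 - 3*120
  ... = 37792*(125) + 15288*(-309)
Scale by -1152/8 = -144: (p₀, q₀) = (-18000, 44496).
General solution: p = -18000 + 1911t, q = 44496 - 4724t for integer t.
p ≥ 0: smallest is -18000 mod 1911 = 1110 (at t = 10), with q = -2744.

1110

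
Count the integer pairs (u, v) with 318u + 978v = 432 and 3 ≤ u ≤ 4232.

26

gcd(978, 318) = 6  (978 = 3×318 + 24, 318 = 13×24 + 6, 24 = 4×6).
Back-substituting, 318×(40) + 978×(-13) = 6.
Scale by 72: particular solution (2880, -936); reduce u mod 163: (109, -35).
General solution: u = 109 + 163t, v = -35 - 53t for integer t.
3 ≤ 109 + 163t ≤ 4232 gives t ∈ [0, 25], which is 26 values.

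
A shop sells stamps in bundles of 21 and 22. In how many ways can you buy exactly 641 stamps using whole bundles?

1

Need nonnegative integers with 21j + 22k = 641.
gcd(21, 22) = 1, and 21·(-1) + 22·(1) = 1.
So (j₀, k₀) = (-641, 641); general j = -641 + 22t, k = 641 - 21t.
j ≥ 0 ⇒ t ≥ 30; k ≥ 0 ⇒ t ≤ 30. That's 1 value of t.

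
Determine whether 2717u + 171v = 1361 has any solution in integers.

gcd(2717, 171):
  2717 = 15·171 + 152
  171 = 1·152 + 19
  152 = 8·19
so gcd(2717, 171) = 19.
19 does not divide 1361 (remainder 12), so no integer solutions.

no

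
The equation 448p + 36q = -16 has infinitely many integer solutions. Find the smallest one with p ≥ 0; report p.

gcd(448, 36) = 4.
4 divides -16, so solutions exist.
By Bézout, 448·(-2) + 36·(25) = 4.
Scale by -16/4 = -4: (p₀, q₀) = (8, -100).
General solution: p = 8 + 9t, q = -100 - 112t for integer t.
p ≥ 0: smallest is 8 mod 9 = 8 (at t = 0), with q = -100.

8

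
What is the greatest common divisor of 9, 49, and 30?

gcd(49, 9) = 1  (49 = 5·9 + 4, 9 = 2·4 + 1, 4 = 4·1).
gcd(1, 30) = 1.

1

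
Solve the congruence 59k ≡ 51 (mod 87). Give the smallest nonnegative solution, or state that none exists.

gcd(87, 59):
  87 = 1·59 + 28
  59 = 2·28 + 3
  28 = 9·3 + 1
  3 = 3·1
so gcd(87, 59) = 1.
1 divides 51, so solutions exist.
Back-substitute for Bézout coefficients:
  1 = 28 - 9·3
  ... = 59·(-28) + 87·(19)
So 59·(-28) ≡ 1 (mod 87); multiply by 51: k ≡ -1428 (mod 87).
Smallest nonnegative: k = -1428 mod 87 = 51.

51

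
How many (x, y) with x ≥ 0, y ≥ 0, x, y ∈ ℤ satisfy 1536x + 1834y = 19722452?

14

gcd(1834, 1536):
  1834 = 1*1536 + 298
  1536 = 5*298 + 46
  298 = 6*46 + 22
  46 = 2*22 + 2
  22 = 11*2
so gcd(1834, 1536) = 2.
Back-substitute for Bézout coefficients:
  2 = 46 - 2*22
  ... = 1536*(80) + 1834*(-67)
Scale by 9861226: one solution is (788898080, -660702142). Reduce x mod 917: (229, 10562).
General: x = 229 + 917t, y = 10562 - 768t.
x ≥ 0 ⇒ t ≥ 0; y ≥ 0 ⇒ t ≤ 13. So t ∈ [0, 13]: 14 solutions.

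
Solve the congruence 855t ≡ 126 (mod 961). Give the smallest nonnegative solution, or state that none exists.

162

gcd(961, 855) = 1.
1 divides 126, so solutions exist.
By Bézout, 855×(-136) + 961×(121) = 1.
So 855×(-136) ≡ 1 (mod 961); multiply by 126: t ≡ -17136 (mod 961).
Smallest nonnegative: t = -17136 mod 961 = 162.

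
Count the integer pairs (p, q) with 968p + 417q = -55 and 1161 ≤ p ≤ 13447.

29

gcd(968, 417):
  968 = 2·417 + 134
  417 = 3·134 + 15
  134 = 8·15 + 14
  15 = 1·14 + 1
  14 = 14·1
so gcd(968, 417) = 1.
Back-substitute for Bézout coefficients:
  1 = 15 - 1·14
  ... = 968·(-28) + 417·(65)
Scale by -55: particular solution (1540, -3575); reduce p mod 417: (289, -671).
General solution: p = 289 + 417t, q = -671 - 968t for integer t.
1161 ≤ 289 + 417t ≤ 13447 gives t ∈ [3, 31], which is 29 values.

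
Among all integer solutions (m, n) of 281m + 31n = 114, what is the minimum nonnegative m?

26

gcd(281, 31) = 1  (281 = 9×31 + 2, 31 = 15×2 + 1, 2 = 2×1).
1 divides 114, so solutions exist.
Back-substituting, 281×(-15) + 31×(136) = 1.
Scale by 114/1 = 114: (m₀, n₀) = (-1710, 15504).
General solution: m = -1710 + 31t, n = 15504 - 281t for integer t.
m ≥ 0: smallest is -1710 mod 31 = 26 (at t = 56), with n = -232.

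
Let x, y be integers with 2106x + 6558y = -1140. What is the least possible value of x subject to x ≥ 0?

834

gcd(6558, 2106) = 6  (6558 = 3·2106 + 240, 2106 = 8·240 + 186, 240 = 1·186 + 54, 186 = 3·54 + 24, 54 = 2·24 + 6, 24 = 4·6).
6 divides -1140, so solutions exist.
Back-substituting, 2106·(-246) + 6558·(79) = 6.
Scale by -1140/6 = -190: (x₀, y₀) = (46740, -15010).
General solution: x = 46740 + 1093t, y = -15010 - 351t for integer t.
x ≥ 0: smallest is 46740 mod 1093 = 834 (at t = -42), with y = -268.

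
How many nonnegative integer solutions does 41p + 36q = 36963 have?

gcd(41, 36) = 1  (41 = 1·36 + 5, 36 = 7·5 + 1, 5 = 5·1).
Back-substituting, 41·(-7) + 36·(8) = 1.
Scale by 36963: one solution is (-258741, 295704). Reduce p mod 36: (27, 996).
General: p = 27 + 36t, q = 996 - 41t.
p ≥ 0 ⇒ t ≥ 0; q ≥ 0 ⇒ t ≤ 24. So t ∈ [0, 24]: 25 solutions.

25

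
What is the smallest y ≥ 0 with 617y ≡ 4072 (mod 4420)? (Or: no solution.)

2256

gcd(4420, 617):
  4420 = 7×617 + 101
  617 = 6×101 + 11
  101 = 9×11 + 2
  11 = 5×2 + 1
  2 = 2×1
so gcd(4420, 617) = 1.
1 divides 4072, so solutions exist.
Back-substitute for Bézout coefficients:
  1 = 11 - 5×2
  ... = 617×(2013) + 4420×(-281)
So 617×(2013) ≡ 1 (mod 4420); multiply by 4072: y ≡ 8196936 (mod 4420).
Smallest nonnegative: y = 8196936 mod 4420 = 2256.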